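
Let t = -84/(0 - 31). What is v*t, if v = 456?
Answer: 38304/31 ≈ 1235.6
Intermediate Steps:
t = 84/31 (t = -84/(-31) = -84*(-1/31) = 84/31 ≈ 2.7097)
v*t = 456*(84/31) = 38304/31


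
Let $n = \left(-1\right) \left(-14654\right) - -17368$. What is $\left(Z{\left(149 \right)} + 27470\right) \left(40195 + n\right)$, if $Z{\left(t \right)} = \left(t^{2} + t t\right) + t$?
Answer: $5201140557$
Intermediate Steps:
$Z{\left(t \right)} = t + 2 t^{2}$ ($Z{\left(t \right)} = \left(t^{2} + t^{2}\right) + t = 2 t^{2} + t = t + 2 t^{2}$)
$n = 32022$ ($n = 14654 + 17368 = 32022$)
$\left(Z{\left(149 \right)} + 27470\right) \left(40195 + n\right) = \left(149 \left(1 + 2 \cdot 149\right) + 27470\right) \left(40195 + 32022\right) = \left(149 \left(1 + 298\right) + 27470\right) 72217 = \left(149 \cdot 299 + 27470\right) 72217 = \left(44551 + 27470\right) 72217 = 72021 \cdot 72217 = 5201140557$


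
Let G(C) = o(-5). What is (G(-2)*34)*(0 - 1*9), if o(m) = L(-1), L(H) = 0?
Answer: 0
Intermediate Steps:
o(m) = 0
G(C) = 0
(G(-2)*34)*(0 - 1*9) = (0*34)*(0 - 1*9) = 0*(0 - 9) = 0*(-9) = 0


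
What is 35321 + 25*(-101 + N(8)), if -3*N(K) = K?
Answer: 98188/3 ≈ 32729.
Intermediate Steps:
N(K) = -K/3
35321 + 25*(-101 + N(8)) = 35321 + 25*(-101 - 1/3*8) = 35321 + 25*(-101 - 8/3) = 35321 + 25*(-311/3) = 35321 - 7775/3 = 98188/3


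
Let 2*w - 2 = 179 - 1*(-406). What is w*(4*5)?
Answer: 5870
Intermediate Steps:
w = 587/2 (w = 1 + (179 - 1*(-406))/2 = 1 + (179 + 406)/2 = 1 + (½)*585 = 1 + 585/2 = 587/2 ≈ 293.50)
w*(4*5) = 587*(4*5)/2 = (587/2)*20 = 5870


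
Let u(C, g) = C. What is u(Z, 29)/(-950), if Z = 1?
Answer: -1/950 ≈ -0.0010526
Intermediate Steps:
u(Z, 29)/(-950) = 1/(-950) = 1*(-1/950) = -1/950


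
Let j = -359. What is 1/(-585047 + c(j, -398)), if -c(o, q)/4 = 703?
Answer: -1/587859 ≈ -1.7011e-6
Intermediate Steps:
c(o, q) = -2812 (c(o, q) = -4*703 = -2812)
1/(-585047 + c(j, -398)) = 1/(-585047 - 2812) = 1/(-587859) = -1/587859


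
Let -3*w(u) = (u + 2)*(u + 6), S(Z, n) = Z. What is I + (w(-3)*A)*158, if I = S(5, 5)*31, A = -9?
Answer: -1267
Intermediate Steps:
w(u) = -(2 + u)*(6 + u)/3 (w(u) = -(u + 2)*(u + 6)/3 = -(2 + u)*(6 + u)/3)
I = 155 (I = 5*31 = 155)
I + (w(-3)*A)*158 = 155 + ((-4 - 8/3*(-3) - 1/3*(-3)**2)*(-9))*158 = 155 + ((-4 + 8 - 1/3*9)*(-9))*158 = 155 + ((-4 + 8 - 3)*(-9))*158 = 155 + (1*(-9))*158 = 155 - 9*158 = 155 - 1422 = -1267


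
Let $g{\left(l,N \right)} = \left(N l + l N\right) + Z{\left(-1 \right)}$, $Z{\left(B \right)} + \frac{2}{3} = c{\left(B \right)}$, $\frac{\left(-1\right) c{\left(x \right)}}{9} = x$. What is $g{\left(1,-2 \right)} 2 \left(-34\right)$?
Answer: $- \frac{884}{3} \approx -294.67$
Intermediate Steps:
$c{\left(x \right)} = - 9 x$
$Z{\left(B \right)} = - \frac{2}{3} - 9 B$
$g{\left(l,N \right)} = \frac{25}{3} + 2 N l$ ($g{\left(l,N \right)} = \left(N l + l N\right) - - \frac{25}{3} = \left(N l + N l\right) + \left(- \frac{2}{3} + 9\right) = 2 N l + \frac{25}{3} = \frac{25}{3} + 2 N l$)
$g{\left(1,-2 \right)} 2 \left(-34\right) = \left(\frac{25}{3} + 2 \left(-2\right) 1\right) 2 \left(-34\right) = \left(\frac{25}{3} - 4\right) 2 \left(-34\right) = \frac{13}{3} \cdot 2 \left(-34\right) = \frac{26}{3} \left(-34\right) = - \frac{884}{3}$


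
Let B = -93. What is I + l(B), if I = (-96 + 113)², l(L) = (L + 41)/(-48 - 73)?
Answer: 35021/121 ≈ 289.43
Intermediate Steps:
l(L) = -41/121 - L/121 (l(L) = (41 + L)/(-121) = (41 + L)*(-1/121) = -41/121 - L/121)
I = 289 (I = 17² = 289)
I + l(B) = 289 + (-41/121 - 1/121*(-93)) = 289 + (-41/121 + 93/121) = 289 + 52/121 = 35021/121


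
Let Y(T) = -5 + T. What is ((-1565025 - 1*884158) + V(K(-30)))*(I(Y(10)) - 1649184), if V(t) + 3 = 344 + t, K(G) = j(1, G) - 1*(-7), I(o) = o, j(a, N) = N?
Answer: 4038616731835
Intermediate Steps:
K(G) = 7 + G (K(G) = G - 1*(-7) = G + 7 = 7 + G)
V(t) = 341 + t (V(t) = -3 + (344 + t) = 341 + t)
((-1565025 - 1*884158) + V(K(-30)))*(I(Y(10)) - 1649184) = ((-1565025 - 1*884158) + (341 + (7 - 30)))*((-5 + 10) - 1649184) = ((-1565025 - 884158) + (341 - 23))*(5 - 1649184) = (-2449183 + 318)*(-1649179) = -2448865*(-1649179) = 4038616731835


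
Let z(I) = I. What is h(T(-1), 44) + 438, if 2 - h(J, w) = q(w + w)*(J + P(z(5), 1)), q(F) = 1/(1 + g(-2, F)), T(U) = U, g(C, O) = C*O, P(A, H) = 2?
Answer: 77001/175 ≈ 440.01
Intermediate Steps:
q(F) = 1/(1 - 2*F)
h(J, w) = 2 + (2 + J)/(-1 + 4*w) (h(J, w) = 2 - (-1/(-1 + 2*(w + w)))*(J + 2) = 2 - (-1/(-1 + 2*(2*w)))*(2 + J) = 2 - (-1/(-1 + 4*w))*(2 + J) = 2 - (-1)*(2 + J)/(-1 + 4*w) = 2 + (2 + J)/(-1 + 4*w))
h(T(-1), 44) + 438 = (-1 + 8*44)/(-1 + 4*44) + 438 = (-1 + 352)/(-1 + 176) + 438 = 351/175 + 438 = 77001/175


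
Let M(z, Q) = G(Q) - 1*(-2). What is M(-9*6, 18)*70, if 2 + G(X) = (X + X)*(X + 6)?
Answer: 60480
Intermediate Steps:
G(X) = -2 + 2*X*(6 + X) (G(X) = -2 + (X + X)*(X + 6) = -2 + (2*X)*(6 + X) = -2 + 2*X*(6 + X))
M(z, Q) = 2*Q² + 12*Q (M(z, Q) = (-2 + 2*Q² + 12*Q) - 1*(-2) = (-2 + 2*Q² + 12*Q) + 2 = 2*Q² + 12*Q)
M(-9*6, 18)*70 = (2*18*(6 + 18))*70 = (2*18*24)*70 = 864*70 = 60480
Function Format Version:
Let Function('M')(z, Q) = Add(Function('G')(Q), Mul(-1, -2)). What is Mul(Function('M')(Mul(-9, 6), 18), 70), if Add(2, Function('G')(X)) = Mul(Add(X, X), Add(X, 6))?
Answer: 60480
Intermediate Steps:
Function('G')(X) = Add(-2, Mul(2, X, Add(6, X))) (Function('G')(X) = Add(-2, Mul(Add(X, X), Add(X, 6))) = Add(-2, Mul(Mul(2, X), Add(6, X))) = Add(-2, Mul(2, X, Add(6, X))))
Function('M')(z, Q) = Add(Mul(2, Pow(Q, 2)), Mul(12, Q)) (Function('M')(z, Q) = Add(Add(-2, Mul(2, Pow(Q, 2)), Mul(12, Q)), Mul(-1, -2)) = Add(Add(-2, Mul(2, Pow(Q, 2)), Mul(12, Q)), 2) = Add(Mul(2, Pow(Q, 2)), Mul(12, Q)))
Mul(Function('M')(Mul(-9, 6), 18), 70) = Mul(Mul(2, 18, Add(6, 18)), 70) = Mul(Mul(2, 18, 24), 70) = Mul(864, 70) = 60480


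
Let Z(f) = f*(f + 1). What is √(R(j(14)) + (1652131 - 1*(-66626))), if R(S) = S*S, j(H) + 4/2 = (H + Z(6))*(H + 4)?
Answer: √2730793 ≈ 1652.5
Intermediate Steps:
Z(f) = f*(1 + f)
j(H) = -2 + (4 + H)*(42 + H) (j(H) = -2 + (H + 6*(1 + 6))*(H + 4) = -2 + (H + 6*7)*(4 + H) = -2 + (H + 42)*(4 + H) = -2 + (42 + H)*(4 + H) = -2 + (4 + H)*(42 + H))
R(S) = S²
√(R(j(14)) + (1652131 - 1*(-66626))) = √((166 + 14² + 46*14)² + (1652131 - 1*(-66626))) = √((166 + 196 + 644)² + (1652131 + 66626)) = √(1006² + 1718757) = √(1012036 + 1718757) = √2730793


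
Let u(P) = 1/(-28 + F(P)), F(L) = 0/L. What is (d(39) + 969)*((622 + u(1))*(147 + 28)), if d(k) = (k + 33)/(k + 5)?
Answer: 4648498875/44 ≈ 1.0565e+8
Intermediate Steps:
F(L) = 0
u(P) = -1/28 (u(P) = 1/(-28 + 0) = 1/(-28) = -1/28)
d(k) = (33 + k)/(5 + k)
(d(39) + 969)*((622 + u(1))*(147 + 28)) = ((33 + 39)/(5 + 39) + 969)*((622 - 1/28)*(147 + 28)) = (72/44 + 969)*((17415/28)*175) = ((1/44)*72 + 969)*(435375/4) = (18/11 + 969)*(435375/4) = (10677/11)*(435375/4) = 4648498875/44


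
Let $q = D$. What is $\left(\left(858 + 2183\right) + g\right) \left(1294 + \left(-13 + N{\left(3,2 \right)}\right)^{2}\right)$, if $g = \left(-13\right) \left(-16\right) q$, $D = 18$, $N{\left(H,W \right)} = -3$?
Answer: $10516750$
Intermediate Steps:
$q = 18$
$g = 3744$ ($g = \left(-13\right) \left(-16\right) 18 = 208 \cdot 18 = 3744$)
$\left(\left(858 + 2183\right) + g\right) \left(1294 + \left(-13 + N{\left(3,2 \right)}\right)^{2}\right) = \left(\left(858 + 2183\right) + 3744\right) \left(1294 + \left(-13 - 3\right)^{2}\right) = \left(3041 + 3744\right) \left(1294 + \left(-16\right)^{2}\right) = 6785 \left(1294 + 256\right) = 6785 \cdot 1550 = 10516750$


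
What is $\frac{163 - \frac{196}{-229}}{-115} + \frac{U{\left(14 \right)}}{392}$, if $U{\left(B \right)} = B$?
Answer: $- \frac{1024309}{737380} \approx -1.3891$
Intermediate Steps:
$\frac{163 - \frac{196}{-229}}{-115} + \frac{U{\left(14 \right)}}{392} = \frac{163 - \frac{196}{-229}}{-115} + \frac{14}{392} = \left(163 - 196 \left(- \frac{1}{229}\right)\right) \left(- \frac{1}{115}\right) + 14 \cdot \frac{1}{392} = \left(163 - - \frac{196}{229}\right) \left(- \frac{1}{115}\right) + \frac{1}{28} = \left(163 + \frac{196}{229}\right) \left(- \frac{1}{115}\right) + \frac{1}{28} = \frac{37523}{229} \left(- \frac{1}{115}\right) + \frac{1}{28} = - \frac{37523}{26335} + \frac{1}{28} = - \frac{1024309}{737380}$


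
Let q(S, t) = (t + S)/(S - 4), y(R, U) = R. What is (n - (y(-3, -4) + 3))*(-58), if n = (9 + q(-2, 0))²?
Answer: -45472/9 ≈ -5052.4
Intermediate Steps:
q(S, t) = (S + t)/(-4 + S)
n = 784/9 (n = (9 + (-2 + 0)/(-4 - 2))² = (9 - 2/(-6))² = (9 - ⅙*(-2))² = (9 + ⅓)² = (28/3)² = 784/9 ≈ 87.111)
(n - (y(-3, -4) + 3))*(-58) = (784/9 - (-3 + 3))*(-58) = (784/9 - 1*0)*(-58) = (784/9 + 0)*(-58) = (784/9)*(-58) = -45472/9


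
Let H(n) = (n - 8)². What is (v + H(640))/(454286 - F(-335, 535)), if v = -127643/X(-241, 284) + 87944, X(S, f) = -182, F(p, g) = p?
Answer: 88828619/82741022 ≈ 1.0736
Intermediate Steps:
H(n) = (-8 + n)²
v = 16133451/182 (v = -127643/(-182) + 87944 = -127643*(-1/182) + 87944 = 127643/182 + 87944 = 16133451/182 ≈ 88645.)
(v + H(640))/(454286 - F(-335, 535)) = (16133451/182 + (-8 + 640)²)/(454286 - 1*(-335)) = (16133451/182 + 632²)/(454286 + 335) = (16133451/182 + 399424)/454621 = (88828619/182)*(1/454621) = 88828619/82741022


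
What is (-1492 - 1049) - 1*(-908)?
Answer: -1633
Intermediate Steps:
(-1492 - 1049) - 1*(-908) = -2541 + 908 = -1633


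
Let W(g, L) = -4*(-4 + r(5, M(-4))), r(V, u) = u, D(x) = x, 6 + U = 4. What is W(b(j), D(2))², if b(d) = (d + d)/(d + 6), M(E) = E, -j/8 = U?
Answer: 1024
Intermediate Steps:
U = -2 (U = -6 + 4 = -2)
j = 16 (j = -8*(-2) = 16)
b(d) = 2*d/(6 + d) (b(d) = (2*d)/(6 + d) = 2*d/(6 + d))
W(g, L) = 32 (W(g, L) = -4*(-4 - 4) = -4*(-8) = 32)
W(b(j), D(2))² = 32² = 1024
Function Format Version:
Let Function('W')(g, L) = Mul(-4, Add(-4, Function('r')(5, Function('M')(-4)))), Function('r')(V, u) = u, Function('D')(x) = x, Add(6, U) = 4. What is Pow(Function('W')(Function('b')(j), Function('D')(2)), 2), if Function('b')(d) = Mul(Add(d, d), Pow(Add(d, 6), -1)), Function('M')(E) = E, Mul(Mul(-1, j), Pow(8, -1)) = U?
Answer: 1024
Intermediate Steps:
U = -2 (U = Add(-6, 4) = -2)
j = 16 (j = Mul(-8, -2) = 16)
Function('b')(d) = Mul(2, d, Pow(Add(6, d), -1)) (Function('b')(d) = Mul(Mul(2, d), Pow(Add(6, d), -1)) = Mul(2, d, Pow(Add(6, d), -1)))
Function('W')(g, L) = 32 (Function('W')(g, L) = Mul(-4, Add(-4, -4)) = Mul(-4, -8) = 32)
Pow(Function('W')(Function('b')(j), Function('D')(2)), 2) = Pow(32, 2) = 1024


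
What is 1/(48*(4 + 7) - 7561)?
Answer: -1/7033 ≈ -0.00014219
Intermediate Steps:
1/(48*(4 + 7) - 7561) = 1/(48*11 - 7561) = 1/(528 - 7561) = 1/(-7033) = -1/7033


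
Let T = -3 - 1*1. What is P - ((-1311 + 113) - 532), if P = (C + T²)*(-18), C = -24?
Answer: 1874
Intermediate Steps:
T = -4 (T = -3 - 1 = -4)
P = 144 (P = (-24 + (-4)²)*(-18) = (-24 + 16)*(-18) = -8*(-18) = 144)
P - ((-1311 + 113) - 532) = 144 - ((-1311 + 113) - 532) = 144 - (-1198 - 532) = 144 - 1*(-1730) = 144 + 1730 = 1874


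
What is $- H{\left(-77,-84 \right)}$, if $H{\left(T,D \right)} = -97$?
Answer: $97$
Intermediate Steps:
$- H{\left(-77,-84 \right)} = \left(-1\right) \left(-97\right) = 97$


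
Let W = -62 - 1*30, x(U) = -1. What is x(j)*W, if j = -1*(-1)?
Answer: 92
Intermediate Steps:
j = 1
W = -92 (W = -62 - 30 = -92)
x(j)*W = -1*(-92) = 92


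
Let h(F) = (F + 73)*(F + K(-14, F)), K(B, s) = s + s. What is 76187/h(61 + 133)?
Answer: 76187/155394 ≈ 0.49028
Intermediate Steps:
K(B, s) = 2*s
h(F) = 3*F*(73 + F) (h(F) = (F + 73)*(F + 2*F) = (73 + F)*(3*F) = 3*F*(73 + F))
76187/h(61 + 133) = 76187/((3*(61 + 133)*(73 + (61 + 133)))) = 76187/((3*194*(73 + 194))) = 76187/((3*194*267)) = 76187/155394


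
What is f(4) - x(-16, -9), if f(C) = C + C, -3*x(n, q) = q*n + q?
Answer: 53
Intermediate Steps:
x(n, q) = -q/3 - n*q/3 (x(n, q) = -(q*n + q)/3 = -(n*q + q)/3 = -(q + n*q)/3 = -q/3 - n*q/3)
f(C) = 2*C
f(4) - x(-16, -9) = 2*4 - (-1)*(-9)*(1 - 16)/3 = 8 - (-1)*(-9)*(-15)/3 = 8 - 1*(-45) = 8 + 45 = 53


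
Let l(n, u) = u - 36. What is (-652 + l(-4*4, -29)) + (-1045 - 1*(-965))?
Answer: -797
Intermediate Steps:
l(n, u) = -36 + u
(-652 + l(-4*4, -29)) + (-1045 - 1*(-965)) = (-652 + (-36 - 29)) + (-1045 - 1*(-965)) = (-652 - 65) + (-1045 + 965) = -717 - 80 = -797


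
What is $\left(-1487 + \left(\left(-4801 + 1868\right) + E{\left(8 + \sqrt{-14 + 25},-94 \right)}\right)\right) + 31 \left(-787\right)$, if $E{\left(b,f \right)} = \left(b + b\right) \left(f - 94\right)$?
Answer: $-31825 - 376 \sqrt{11} \approx -33072.0$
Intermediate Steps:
$E{\left(b,f \right)} = 2 b \left(-94 + f\right)$
$\left(-1487 + \left(\left(-4801 + 1868\right) + E{\left(8 + \sqrt{-14 + 25},-94 \right)}\right)\right) + 31 \left(-787\right) = \left(-1487 + \left(\left(-4801 + 1868\right) + 2 \left(8 + \sqrt{-14 + 25}\right) \left(-94 - 94\right)\right)\right) + 31 \left(-787\right) = \left(-1487 + \left(-2933 + 2 \left(8 + \sqrt{11}\right) \left(-188\right)\right)\right) - 24397 = \left(-1487 - \left(5941 + 376 \sqrt{11}\right)\right) - 24397 = \left(-7428 - 376 \sqrt{11}\right) - 24397 = -31825 - 376 \sqrt{11}$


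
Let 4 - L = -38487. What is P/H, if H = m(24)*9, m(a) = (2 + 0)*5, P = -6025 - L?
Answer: -22258/45 ≈ -494.62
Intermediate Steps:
L = 38491 (L = 4 - 1*(-38487) = 4 + 38487 = 38491)
P = -44516 (P = -6025 - 1*38491 = -6025 - 38491 = -44516)
m(a) = 10 (m(a) = 2*5 = 10)
H = 90 (H = 10*9 = 90)
P/H = -44516/90 = -44516*1/90 = -22258/45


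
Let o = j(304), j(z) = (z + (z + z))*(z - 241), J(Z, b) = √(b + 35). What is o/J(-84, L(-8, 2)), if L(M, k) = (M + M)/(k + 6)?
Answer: 19152*√33/11 ≈ 10002.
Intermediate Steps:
L(M, k) = 2*M/(6 + k) (L(M, k) = (2*M)/(6 + k) = 2*M/(6 + k))
J(Z, b) = √(35 + b)
j(z) = 3*z*(-241 + z) (j(z) = (z + 2*z)*(-241 + z) = (3*z)*(-241 + z) = 3*z*(-241 + z))
o = 57456 (o = 3*304*(-241 + 304) = 3*304*63 = 57456)
o/J(-84, L(-8, 2)) = 57456/(√(35 + 2*(-8)/(6 + 2))) = 57456/(√(35 + 2*(-8)/8)) = 57456/(√(35 + 2*(-8)*(⅛))) = 57456/(√(35 - 2)) = 57456/(√33) = 57456*(√33/33) = 19152*√33/11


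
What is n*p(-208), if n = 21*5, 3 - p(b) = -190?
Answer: 20265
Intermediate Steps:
p(b) = 193 (p(b) = 3 - 1*(-190) = 3 + 190 = 193)
n = 105
n*p(-208) = 105*193 = 20265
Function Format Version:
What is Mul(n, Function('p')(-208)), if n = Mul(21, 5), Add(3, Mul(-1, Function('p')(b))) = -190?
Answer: 20265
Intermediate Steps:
Function('p')(b) = 193 (Function('p')(b) = Add(3, Mul(-1, -190)) = Add(3, 190) = 193)
n = 105
Mul(n, Function('p')(-208)) = Mul(105, 193) = 20265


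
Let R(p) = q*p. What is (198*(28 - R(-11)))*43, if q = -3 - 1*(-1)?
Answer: 51084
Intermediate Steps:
q = -2 (q = -3 + 1 = -2)
R(p) = -2*p
(198*(28 - R(-11)))*43 = (198*(28 - (-2)*(-11)))*43 = (198*(28 - 1*22))*43 = (198*(28 - 22))*43 = (198*6)*43 = 1188*43 = 51084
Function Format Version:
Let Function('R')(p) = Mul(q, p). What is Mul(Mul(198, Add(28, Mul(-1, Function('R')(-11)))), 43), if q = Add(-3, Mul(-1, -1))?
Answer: 51084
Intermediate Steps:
q = -2 (q = Add(-3, 1) = -2)
Function('R')(p) = Mul(-2, p)
Mul(Mul(198, Add(28, Mul(-1, Function('R')(-11)))), 43) = Mul(Mul(198, Add(28, Mul(-1, Mul(-2, -11)))), 43) = Mul(Mul(198, Add(28, Mul(-1, 22))), 43) = Mul(Mul(198, Add(28, -22)), 43) = Mul(Mul(198, 6), 43) = Mul(1188, 43) = 51084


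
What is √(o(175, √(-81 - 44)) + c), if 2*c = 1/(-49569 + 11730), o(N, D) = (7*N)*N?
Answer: √1227759857181822/75678 ≈ 463.01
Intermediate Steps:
o(N, D) = 7*N²
c = -1/75678 (c = 1/(2*(-49569 + 11730)) = (½)/(-37839) = (½)*(-1/37839) = -1/75678 ≈ -1.3214e-5)
√(o(175, √(-81 - 44)) + c) = √(7*175² - 1/75678) = √(7*30625 - 1/75678) = √(214375 - 1/75678) = √(16223471249/75678) = √1227759857181822/75678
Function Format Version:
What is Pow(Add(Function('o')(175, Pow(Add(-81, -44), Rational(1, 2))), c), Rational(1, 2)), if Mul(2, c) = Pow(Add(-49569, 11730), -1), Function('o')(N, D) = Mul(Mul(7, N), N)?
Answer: Mul(Rational(1, 75678), Pow(1227759857181822, Rational(1, 2))) ≈ 463.01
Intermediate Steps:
Function('o')(N, D) = Mul(7, Pow(N, 2))
c = Rational(-1, 75678) (c = Mul(Rational(1, 2), Pow(Add(-49569, 11730), -1)) = Mul(Rational(1, 2), Pow(-37839, -1)) = Mul(Rational(1, 2), Rational(-1, 37839)) = Rational(-1, 75678) ≈ -1.3214e-5)
Pow(Add(Function('o')(175, Pow(Add(-81, -44), Rational(1, 2))), c), Rational(1, 2)) = Pow(Add(Mul(7, Pow(175, 2)), Rational(-1, 75678)), Rational(1, 2)) = Pow(Add(Mul(7, 30625), Rational(-1, 75678)), Rational(1, 2)) = Pow(Add(214375, Rational(-1, 75678)), Rational(1, 2)) = Pow(Rational(16223471249, 75678), Rational(1, 2)) = Mul(Rational(1, 75678), Pow(1227759857181822, Rational(1, 2)))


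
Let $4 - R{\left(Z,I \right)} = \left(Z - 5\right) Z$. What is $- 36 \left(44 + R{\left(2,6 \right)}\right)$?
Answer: $-1944$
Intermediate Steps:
$R{\left(Z,I \right)} = 4 - Z \left(-5 + Z\right)$ ($R{\left(Z,I \right)} = 4 - \left(Z - 5\right) Z = 4 - \left(-5 + Z\right) Z = 4 - Z \left(-5 + Z\right)$)
$- 36 \left(44 + R{\left(2,6 \right)}\right) = - 36 \left(44 + \left(4 - 2^{2} + 5 \cdot 2\right)\right) = - 36 \left(44 + \left(4 - 4 + 10\right)\right) = - 36 \left(44 + 10\right) = \left(-36\right) 54 = -1944$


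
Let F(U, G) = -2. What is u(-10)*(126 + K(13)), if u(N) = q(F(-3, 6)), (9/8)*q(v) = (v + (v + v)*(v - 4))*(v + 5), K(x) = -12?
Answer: 6688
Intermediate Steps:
q(v) = 8*(5 + v)*(v + 2*v*(-4 + v))/9 (q(v) = 8*((v + (v + v)*(v - 4))*(v + 5))/9 = 8*((v + (2*v)*(-4 + v))*(5 + v))/9 = 8*((v + 2*v*(-4 + v))*(5 + v))/9 = 8*((5 + v)*(v + 2*v*(-4 + v)))/9 = 8*(5 + v)*(v + 2*v*(-4 + v))/9)
u(N) = 176/3 (u(N) = (8/9)*(-2)*(-35 + 2*(-2)**2 + 3*(-2)) = (8/9)*(-2)*(-35 + 2*4 - 6) = (8/9)*(-2)*(-35 + 8 - 6) = (8/9)*(-2)*(-33) = 176/3)
u(-10)*(126 + K(13)) = 176*(126 - 12)/3 = (176/3)*114 = 6688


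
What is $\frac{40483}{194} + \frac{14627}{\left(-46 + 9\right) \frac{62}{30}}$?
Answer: $\frac{3869431}{222518} \approx 17.389$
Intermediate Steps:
$\frac{40483}{194} + \frac{14627}{\left(-46 + 9\right) \frac{62}{30}} = 40483 \cdot \frac{1}{194} + \frac{14627}{\left(-37\right) 62 \cdot \frac{1}{30}} = \frac{40483}{194} + \frac{14627}{\left(-37\right) \frac{31}{15}} = \frac{40483}{194} + \frac{14627}{- \frac{1147}{15}} = \frac{40483}{194} + 14627 \left(- \frac{15}{1147}\right) = \frac{40483}{194} - \frac{219405}{1147} = \frac{3869431}{222518}$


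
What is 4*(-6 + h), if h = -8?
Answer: -56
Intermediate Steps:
4*(-6 + h) = 4*(-6 - 8) = 4*(-14) = -56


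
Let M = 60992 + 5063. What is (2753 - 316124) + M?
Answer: -247316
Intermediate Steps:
M = 66055
(2753 - 316124) + M = (2753 - 316124) + 66055 = -313371 + 66055 = -247316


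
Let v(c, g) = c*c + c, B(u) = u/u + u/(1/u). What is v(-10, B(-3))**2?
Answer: 8100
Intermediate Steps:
B(u) = 1 + u**2 (B(u) = 1 + u*u = 1 + u**2)
v(c, g) = c + c**2 (v(c, g) = c**2 + c = c + c**2)
v(-10, B(-3))**2 = (-10*(1 - 10))**2 = (-10*(-9))**2 = 90**2 = 8100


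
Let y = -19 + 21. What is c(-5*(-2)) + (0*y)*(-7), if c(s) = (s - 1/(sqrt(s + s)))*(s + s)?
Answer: 200 - 2*sqrt(5) ≈ 195.53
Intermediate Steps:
y = 2
c(s) = 2*s*(s - sqrt(2)/(2*sqrt(s))) (c(s) = (s - 1/(sqrt(2*s)))*(2*s) = (s - 1/(sqrt(2)*sqrt(s)))*(2*s) = (s - sqrt(2)/(2*sqrt(s)))*(2*s) = 2*s*(s - sqrt(2)/(2*sqrt(s))))
c(-5*(-2)) + (0*y)*(-7) = (2*(-5*(-2))**2 - sqrt(2)*sqrt(-5*(-2))) + (0*2)*(-7) = (2*10**2 - sqrt(2)*sqrt(10)) + 0*(-7) = (2*100 - 2*sqrt(5)) + 0 = (200 - 2*sqrt(5)) + 0 = 200 - 2*sqrt(5)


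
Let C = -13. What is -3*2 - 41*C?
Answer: 527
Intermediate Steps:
-3*2 - 41*C = -3*2 - 41*(-13) = -6 + 533 = 527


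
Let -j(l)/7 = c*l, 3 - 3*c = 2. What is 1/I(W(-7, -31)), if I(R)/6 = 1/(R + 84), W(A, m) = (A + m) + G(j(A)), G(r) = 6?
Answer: 26/3 ≈ 8.6667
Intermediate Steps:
c = 1/3 (c = 1 - 1/3*2 = 1 - 2/3 = 1/3 ≈ 0.33333)
j(l) = -7*l/3
W(A, m) = 6 + A + m (W(A, m) = (A + m) + 6 = 6 + A + m)
I(R) = 6/(84 + R) (I(R) = 6/(R + 84) = 6/(84 + R))
1/I(W(-7, -31)) = 1/(6/(84 + (6 - 7 - 31))) = 1/(6/(84 - 32)) = 1/(6/52) = 1/(6*(1/52)) = 1/(3/26) = 26/3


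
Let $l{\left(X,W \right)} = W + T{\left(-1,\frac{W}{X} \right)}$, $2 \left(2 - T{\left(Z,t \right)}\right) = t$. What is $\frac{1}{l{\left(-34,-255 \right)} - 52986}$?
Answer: $- \frac{4}{212971} \approx -1.8782 \cdot 10^{-5}$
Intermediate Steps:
$T{\left(Z,t \right)} = 2 - \frac{t}{2}$
$l{\left(X,W \right)} = 2 + W - \frac{W}{2 X}$ ($l{\left(X,W \right)} = W - \left(-2 + \frac{W \frac{1}{X}}{2}\right) = W - \left(-2 + \frac{W}{2 X}\right) = 2 + W - \frac{W}{2 X}$)
$\frac{1}{l{\left(-34,-255 \right)} - 52986} = \frac{1}{\left(2 - 255 - - \frac{255}{2 \left(-34\right)}\right) - 52986} = \frac{1}{\left(2 - 255 - \left(- \frac{255}{2}\right) \left(- \frac{1}{34}\right)\right) - 52986} = \frac{1}{\left(2 - 255 - \frac{15}{4}\right) - 52986} = \frac{1}{- \frac{1027}{4} - 52986} = \frac{1}{- \frac{212971}{4}} = - \frac{4}{212971}$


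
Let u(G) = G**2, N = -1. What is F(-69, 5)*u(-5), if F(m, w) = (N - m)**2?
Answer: 115600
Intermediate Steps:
F(m, w) = (-1 - m)**2
F(-69, 5)*u(-5) = (1 - 69)**2*(-5)**2 = (-68)**2*25 = 4624*25 = 115600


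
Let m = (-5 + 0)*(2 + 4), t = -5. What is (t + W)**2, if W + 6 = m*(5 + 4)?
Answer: 78961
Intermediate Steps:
m = -30 (m = -5*6 = -30)
W = -276 (W = -6 - 30*(5 + 4) = -6 - 30*9 = -6 - 270 = -276)
(t + W)**2 = (-5 - 276)**2 = (-281)**2 = 78961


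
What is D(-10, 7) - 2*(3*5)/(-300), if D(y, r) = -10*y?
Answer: 1001/10 ≈ 100.10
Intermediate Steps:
D(-10, 7) - 2*(3*5)/(-300) = -10*(-10) - 2*(3*5)/(-300) = 100 - 2*15*(-1)/300 = 100 - 30*(-1)/300 = 100 - 1*(-⅒) = 100 + ⅒ = 1001/10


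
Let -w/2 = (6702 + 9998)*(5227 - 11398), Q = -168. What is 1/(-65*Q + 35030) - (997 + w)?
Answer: -9470864642149/45950 ≈ -2.0611e+8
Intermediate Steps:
w = 206111400 (w = -2*(6702 + 9998)*(5227 - 11398) = -33400*(-6171) = -2*(-103055700) = 206111400)
1/(-65*Q + 35030) - (997 + w) = 1/(-65*(-168) + 35030) - (997 + 206111400) = 1/(10920 + 35030) - 1*206112397 = 1/45950 - 206112397 = -9470864642149/45950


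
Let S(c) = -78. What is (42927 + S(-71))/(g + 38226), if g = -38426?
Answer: -42849/200 ≈ -214.25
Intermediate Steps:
(42927 + S(-71))/(g + 38226) = (42927 - 78)/(-38426 + 38226) = 42849/(-200) = 42849*(-1/200) = -42849/200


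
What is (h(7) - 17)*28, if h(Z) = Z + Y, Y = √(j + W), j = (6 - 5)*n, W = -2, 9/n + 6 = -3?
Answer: -280 + 28*I*√3 ≈ -280.0 + 48.497*I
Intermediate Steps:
n = -1 (n = 9/(-6 - 3) = 9/(-9) = 9*(-⅑) = -1)
j = -1 (j = (6 - 5)*(-1) = 1*(-1) = -1)
Y = I*√3 (Y = √(-1 - 2) = √(-3) = I*√3 ≈ 1.732*I)
h(Z) = Z + I*√3
(h(7) - 17)*28 = ((7 + I*√3) - 17)*28 = (-10 + I*√3)*28 = -280 + 28*I*√3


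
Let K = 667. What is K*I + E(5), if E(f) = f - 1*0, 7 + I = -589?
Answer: -397527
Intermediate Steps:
I = -596 (I = -7 - 589 = -596)
E(f) = f (E(f) = f + 0 = f)
K*I + E(5) = 667*(-596) + 5 = -397532 + 5 = -397527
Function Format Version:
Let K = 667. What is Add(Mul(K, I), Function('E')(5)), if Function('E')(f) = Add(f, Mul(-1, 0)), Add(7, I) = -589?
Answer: -397527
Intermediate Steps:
I = -596 (I = Add(-7, -589) = -596)
Function('E')(f) = f (Function('E')(f) = Add(f, 0) = f)
Add(Mul(K, I), Function('E')(5)) = Add(Mul(667, -596), 5) = Add(-397532, 5) = -397527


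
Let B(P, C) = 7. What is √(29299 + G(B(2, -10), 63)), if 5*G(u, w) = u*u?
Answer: 4*√45795/5 ≈ 171.20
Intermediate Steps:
G(u, w) = u²/5 (G(u, w) = (u*u)/5 = u²/5)
√(29299 + G(B(2, -10), 63)) = √(29299 + (⅕)*7²) = √(29299 + (⅕)*49) = √(29299 + 49/5) = √(146544/5) = 4*√45795/5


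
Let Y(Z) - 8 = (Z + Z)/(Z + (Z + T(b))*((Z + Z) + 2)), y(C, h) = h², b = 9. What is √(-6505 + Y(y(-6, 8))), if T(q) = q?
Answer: I*√148259473585/4777 ≈ 80.604*I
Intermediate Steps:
Y(Z) = 8 + 2*Z/(Z + (2 + 2*Z)*(9 + Z)) (Y(Z) = 8 + (Z + Z)/(Z + (Z + 9)*((Z + Z) + 2)) = 8 + (2*Z)/(Z + (9 + Z)*(2*Z + 2)) = 8 + (2*Z)/(Z + (9 + Z)*(2 + 2*Z)) = 8 + (2*Z)/(Z + (2 + 2*Z)*(9 + Z)) = 8 + 2*Z/(Z + (2 + 2*Z)*(9 + Z)))
√(-6505 + Y(y(-6, 8))) = √(-6505 + 2*(72 + 8*(8²)² + 85*8²)/(18 + 2*(8²)² + 21*8²)) = √(-6505 + 2*(72 + 8*64² + 85*64)/(18 + 2*64² + 21*64)) = √(-6505 + 2*(72 + 8*4096 + 5440)/(18 + 2*4096 + 1344)) = √(-6505 + 2*(72 + 32768 + 5440)/(18 + 8192 + 1344)) = √(-6505 + 2*38280/9554) = √(-6505 + 2*(1/9554)*38280) = √(-6505 + 38280/4777) = √(-31036105/4777) = I*√148259473585/4777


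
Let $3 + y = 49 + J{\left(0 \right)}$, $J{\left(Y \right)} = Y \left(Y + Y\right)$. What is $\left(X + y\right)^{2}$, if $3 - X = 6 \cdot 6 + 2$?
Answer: $121$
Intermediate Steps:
$X = -35$ ($X = 3 - \left(6 \cdot 6 + 2\right) = 3 - \left(36 + 2\right) = 3 - 38 = -35$)
$J{\left(Y \right)} = 2 Y^{2}$ ($J{\left(Y \right)} = Y 2 Y = 2 Y^{2}$)
$y = 46$ ($y = -3 + \left(49 + 2 \cdot 0^{2}\right) = -3 + \left(49 + 2 \cdot 0\right) = -3 + \left(49 + 0\right) = -3 + 49 = 46$)
$\left(X + y\right)^{2} = \left(-35 + 46\right)^{2} = 11^{2} = 121$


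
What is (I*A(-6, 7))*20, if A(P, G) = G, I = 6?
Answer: 840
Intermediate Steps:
(I*A(-6, 7))*20 = (6*7)*20 = 42*20 = 840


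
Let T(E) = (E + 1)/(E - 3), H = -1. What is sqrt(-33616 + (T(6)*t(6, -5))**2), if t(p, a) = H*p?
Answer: 2*I*sqrt(8355) ≈ 182.81*I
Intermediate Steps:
t(p, a) = -p
T(E) = (1 + E)/(-3 + E)
sqrt(-33616 + (T(6)*t(6, -5))**2) = sqrt(-33616 + (((1 + 6)/(-3 + 6))*(-1*6))**2) = sqrt(-33616 + ((7/3)*(-6))**2) = sqrt(-33616 + (-14)**2) = sqrt(-33616 + 196) = sqrt(-33420) = 2*I*sqrt(8355)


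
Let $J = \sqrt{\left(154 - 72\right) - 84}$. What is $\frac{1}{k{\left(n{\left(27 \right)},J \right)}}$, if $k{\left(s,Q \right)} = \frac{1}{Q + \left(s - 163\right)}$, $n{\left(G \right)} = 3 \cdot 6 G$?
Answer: $323 + i \sqrt{2} \approx 323.0 + 1.4142 i$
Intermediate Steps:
$n{\left(G \right)} = 18 G$
$J = i \sqrt{2}$ ($J = \sqrt{82 - 84} = \sqrt{-2} = i \sqrt{2} \approx 1.4142 i$)
$k{\left(s,Q \right)} = \frac{1}{-163 + Q + s}$ ($k{\left(s,Q \right)} = \frac{1}{Q + \left(s - 163\right)} = \frac{1}{Q + \left(-163 + s\right)} = \frac{1}{-163 + Q + s}$)
$\frac{1}{k{\left(n{\left(27 \right)},J \right)}} = \frac{1}{\frac{1}{-163 + i \sqrt{2} + 18 \cdot 27}} = \frac{1}{\frac{1}{-163 + i \sqrt{2} + 486}} = \frac{1}{\frac{1}{323 + i \sqrt{2}}} = 323 + i \sqrt{2}$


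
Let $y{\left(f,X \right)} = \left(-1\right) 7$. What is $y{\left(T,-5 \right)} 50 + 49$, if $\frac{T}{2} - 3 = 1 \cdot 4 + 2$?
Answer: $-301$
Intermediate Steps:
$T = 18$ ($T = 6 + 2 \left(1 \cdot 4 + 2\right) = 6 + 2 \left(4 + 2\right) = 6 + 2 \cdot 6 = 6 + 12 = 18$)
$y{\left(f,X \right)} = -7$
$y{\left(T,-5 \right)} 50 + 49 = \left(-7\right) 50 + 49 = -350 + 49 = -301$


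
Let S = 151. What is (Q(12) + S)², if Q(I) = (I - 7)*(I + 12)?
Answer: 73441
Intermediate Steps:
Q(I) = (-7 + I)*(12 + I)
(Q(12) + S)² = ((-84 + 12² + 5*12) + 151)² = ((-84 + 144 + 60) + 151)² = (120 + 151)² = 271² = 73441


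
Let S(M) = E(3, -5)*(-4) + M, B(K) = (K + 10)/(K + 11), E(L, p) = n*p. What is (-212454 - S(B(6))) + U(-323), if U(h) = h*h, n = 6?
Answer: -1840181/17 ≈ -1.0825e+5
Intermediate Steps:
E(L, p) = 6*p
U(h) = h²
B(K) = (10 + K)/(11 + K)
S(M) = 120 + M (S(M) = (6*(-5))*(-4) + M = -30*(-4) + M = 120 + M)
(-212454 - S(B(6))) + U(-323) = (-212454 - (120 + (10 + 6)/(11 + 6))) + (-323)² = (-212454 - (120 + 16/17)) + 104329 = (-212454 - 1*2056/17) + 104329 = (-212454 - 2056/17) + 104329 = -3613774/17 + 104329 = -1840181/17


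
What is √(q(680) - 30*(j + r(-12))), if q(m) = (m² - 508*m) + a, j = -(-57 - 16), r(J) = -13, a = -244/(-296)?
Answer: √630620674/74 ≈ 339.35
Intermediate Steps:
a = 61/74 (a = -244*(-1/296) = 61/74 ≈ 0.82432)
j = 73 (j = -1*(-73) = 73)
q(m) = 61/74 + m² - 508*m (q(m) = (m² - 508*m) + 61/74 = 61/74 + m² - 508*m)
√(q(680) - 30*(j + r(-12))) = √((61/74 + 680² - 508*680) - 30*(73 - 13)) = √((61/74 + 462400 - 345440) - 30*60) = √(8655101/74 - 1800) = √(8521901/74) = √630620674/74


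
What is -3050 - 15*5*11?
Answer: -3875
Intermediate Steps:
-3050 - 15*5*11 = -3050 - 75*11 = -3050 - 825 = -3875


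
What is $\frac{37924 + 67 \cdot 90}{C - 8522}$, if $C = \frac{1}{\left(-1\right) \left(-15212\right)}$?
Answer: $- \frac{668628248}{129636663} \approx -5.1577$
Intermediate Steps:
$C = \frac{1}{15212} \approx 6.5738 \cdot 10^{-5}$
$\frac{37924 + 67 \cdot 90}{C - 8522} = \frac{37924 + 67 \cdot 90}{\frac{1}{15212} - 8522} = \frac{37924 + 6030}{- \frac{129636663}{15212}} = 43954 \left(- \frac{15212}{129636663}\right) = - \frac{668628248}{129636663}$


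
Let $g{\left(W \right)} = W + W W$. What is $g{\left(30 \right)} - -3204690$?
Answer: $3205620$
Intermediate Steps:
$g{\left(W \right)} = W + W^{2}$
$g{\left(30 \right)} - -3204690 = 30 \left(1 + 30\right) - -3204690 = 30 \cdot 31 + 3204690 = 930 + 3204690 = 3205620$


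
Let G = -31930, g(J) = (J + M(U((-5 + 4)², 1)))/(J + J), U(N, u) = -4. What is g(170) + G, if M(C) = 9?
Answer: -10856021/340 ≈ -31929.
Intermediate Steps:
g(J) = (9 + J)/(2*J) (g(J) = (J + 9)/(J + J) = (9 + J)/((2*J)) = (9 + J)*(1/(2*J)) = (9 + J)/(2*J))
g(170) + G = (½)*(9 + 170)/170 - 31930 = (½)*(1/170)*179 - 31930 = 179/340 - 31930 = -10856021/340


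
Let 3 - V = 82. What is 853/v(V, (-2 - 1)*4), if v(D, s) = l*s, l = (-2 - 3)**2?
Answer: -853/300 ≈ -2.8433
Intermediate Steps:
V = -79 (V = 3 - 1*82 = 3 - 82 = -79)
l = 25 (l = (-5)**2 = 25)
v(D, s) = 25*s
853/v(V, (-2 - 1)*4) = 853/((25*((-2 - 1)*4))) = 853/((25*(-3*4))) = 853/((25*(-12))) = 853/(-300) = 853*(-1/300) = -853/300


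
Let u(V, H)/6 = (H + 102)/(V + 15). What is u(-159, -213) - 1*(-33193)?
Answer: 265581/8 ≈ 33198.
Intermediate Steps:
u(V, H) = 6*(102 + H)/(15 + V) (u(V, H) = 6*((H + 102)/(V + 15)) = 6*((102 + H)/(15 + V)) = 6*(102 + H)/(15 + V))
u(-159, -213) - 1*(-33193) = 6*(102 - 213)/(15 - 159) - 1*(-33193) = 6*(-111)/(-144) + 33193 = 6*(-1/144)*(-111) + 33193 = 37/8 + 33193 = 265581/8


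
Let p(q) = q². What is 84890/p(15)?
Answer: 16978/45 ≈ 377.29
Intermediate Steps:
84890/p(15) = 84890/(15²) = 84890/225 = 84890*(1/225) = 16978/45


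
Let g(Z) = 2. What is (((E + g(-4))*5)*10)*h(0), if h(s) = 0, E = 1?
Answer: 0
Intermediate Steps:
(((E + g(-4))*5)*10)*h(0) = (((1 + 2)*5)*10)*0 = ((3*5)*10)*0 = (15*10)*0 = 150*0 = 0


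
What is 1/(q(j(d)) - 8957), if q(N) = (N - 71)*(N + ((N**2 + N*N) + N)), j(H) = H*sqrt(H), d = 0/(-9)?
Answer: -1/8957 ≈ -0.00011164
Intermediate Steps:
d = 0 (d = 0*(-1/9) = 0)
j(H) = H**(3/2)
q(N) = (-71 + N)*(2*N + 2*N**2) (q(N) = (-71 + N)*(N + ((N**2 + N**2) + N)) = (-71 + N)*(N + (2*N**2 + N)) = (-71 + N)*(N + (N + 2*N**2)) = (-71 + N)*(2*N + 2*N**2))
1/(q(j(d)) - 8957) = 1/(2*0**(3/2)*(-71 + (0**(3/2))**2 - 70*0**(3/2)) - 8957) = 1/(2*0*(-71 + 0**2 - 70*0) - 8957) = 1/(2*0*(-71 + 0 + 0) - 8957) = 1/(2*0*(-71) - 8957) = 1/(0 - 8957) = 1/(-8957) = -1/8957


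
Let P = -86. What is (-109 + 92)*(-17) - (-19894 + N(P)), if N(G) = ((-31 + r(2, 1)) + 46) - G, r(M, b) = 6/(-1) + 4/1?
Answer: 20084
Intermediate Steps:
r(M, b) = -2 (r(M, b) = 6*(-1) + 4*1 = -6 + 4 = -2)
N(G) = 13 - G (N(G) = ((-31 - 2) + 46) - G = (-33 + 46) - G = 13 - G)
(-109 + 92)*(-17) - (-19894 + N(P)) = (-109 + 92)*(-17) - (-19894 + (13 - 1*(-86))) = -17*(-17) - (-19894 + (13 + 86)) = 289 - (-19894 + 99) = 289 - 1*(-19795) = 289 + 19795 = 20084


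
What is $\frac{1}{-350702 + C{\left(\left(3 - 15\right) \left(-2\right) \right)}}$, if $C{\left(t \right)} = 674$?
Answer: $- \frac{1}{350028} \approx -2.8569 \cdot 10^{-6}$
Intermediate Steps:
$\frac{1}{-350702 + C{\left(\left(3 - 15\right) \left(-2\right) \right)}} = \frac{1}{-350702 + 674} = \frac{1}{-350028} = - \frac{1}{350028}$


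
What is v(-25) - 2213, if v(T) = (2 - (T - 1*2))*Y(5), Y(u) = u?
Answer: -2068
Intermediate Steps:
v(T) = 20 - 5*T (v(T) = (2 - (T - 1*2))*5 = (2 - (T - 2))*5 = (2 - (-2 + T))*5 = (2 + (2 - T))*5 = (4 - T)*5 = 20 - 5*T)
v(-25) - 2213 = (20 - 5*(-25)) - 2213 = (20 + 125) - 2213 = 145 - 2213 = -2068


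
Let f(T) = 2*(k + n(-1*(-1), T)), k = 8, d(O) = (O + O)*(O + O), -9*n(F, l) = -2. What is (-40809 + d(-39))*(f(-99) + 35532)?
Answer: -3703259200/3 ≈ -1.2344e+9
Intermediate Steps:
n(F, l) = 2/9 (n(F, l) = -1/9*(-2) = 2/9)
d(O) = 4*O**2 (d(O) = (2*O)*(2*O) = 4*O**2)
f(T) = 148/9 (f(T) = 2*(8 + 2/9) = 2*(74/9) = 148/9)
(-40809 + d(-39))*(f(-99) + 35532) = (-40809 + 4*(-39)**2)*(148/9 + 35532) = (-40809 + 4*1521)*(319936/9) = (-40809 + 6084)*(319936/9) = -34725*319936/9 = -3703259200/3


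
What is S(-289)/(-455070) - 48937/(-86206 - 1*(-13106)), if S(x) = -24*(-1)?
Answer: 742266873/1108853900 ≈ 0.66940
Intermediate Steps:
S(x) = 24
S(-289)/(-455070) - 48937/(-86206 - 1*(-13106)) = 24/(-455070) - 48937/(-86206 - 1*(-13106)) = 24*(-1/455070) - 48937/(-86206 + 13106) = -4/75845 - 48937/(-73100) = -4/75845 - 48937*(-1/73100) = -4/75845 + 48937/73100 = 742266873/1108853900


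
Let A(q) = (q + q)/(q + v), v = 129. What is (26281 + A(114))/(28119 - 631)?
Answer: 2128837/2226528 ≈ 0.95612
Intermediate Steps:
A(q) = 2*q/(129 + q) (A(q) = (q + q)/(q + 129) = (2*q)/(129 + q) = 2*q/(129 + q))
(26281 + A(114))/(28119 - 631) = (26281 + 2*114/(129 + 114))/(28119 - 631) = (26281 + 2*114/243)/27488 = (26281 + 2*114*(1/243))*(1/27488) = (26281 + 76/81)*(1/27488) = (2128837/81)*(1/27488) = 2128837/2226528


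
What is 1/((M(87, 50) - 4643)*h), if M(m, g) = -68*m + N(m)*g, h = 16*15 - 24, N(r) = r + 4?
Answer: -1/1297944 ≈ -7.7045e-7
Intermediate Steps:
N(r) = 4 + r
h = 216 (h = 240 - 24 = 216)
M(m, g) = -68*m + g*(4 + m) (M(m, g) = -68*m + (4 + m)*g = -68*m + g*(4 + m))
1/((M(87, 50) - 4643)*h) = 1/((-68*87 + 50*(4 + 87)) - 4643*216) = (1/216)/((-5916 + 50*91) - 4643) = (1/216)/((-5916 + 4550) - 4643) = (1/216)/(-1366 - 4643) = (1/216)/(-6009) = -1/6009*1/216 = -1/1297944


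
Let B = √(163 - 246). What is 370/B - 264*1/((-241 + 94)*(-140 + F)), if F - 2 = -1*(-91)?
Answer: -88/2303 - 370*I*√83/83 ≈ -0.038211 - 40.613*I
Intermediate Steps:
F = 93 (F = 2 - 1*(-91) = 2 + 91 = 93)
B = I*√83 (B = √(-83) = I*√83 ≈ 9.1104*I)
370/B - 264*1/((-241 + 94)*(-140 + F)) = 370/((I*√83)) - 264*1/((-241 + 94)*(-140 + 93)) = 370*(-I*√83/83) - 264/((-47*(-147))) = -370*I*√83/83 - 264/6909 = -370*I*√83/83 - 264*1/6909 = -370*I*√83/83 - 88/2303 = -88/2303 - 370*I*√83/83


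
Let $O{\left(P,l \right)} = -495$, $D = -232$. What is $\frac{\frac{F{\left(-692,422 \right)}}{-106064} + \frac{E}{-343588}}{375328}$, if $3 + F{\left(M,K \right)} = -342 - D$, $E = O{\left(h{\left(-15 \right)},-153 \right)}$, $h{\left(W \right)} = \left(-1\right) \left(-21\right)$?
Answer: $\frac{3261683}{488493649720832} \approx 6.677 \cdot 10^{-9}$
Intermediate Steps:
$h{\left(W \right)} = 21$
$E = -495$
$F{\left(M,K \right)} = -113$ ($F{\left(M,K \right)} = -3 - 110 = -113$)
$\frac{\frac{F{\left(-692,422 \right)}}{-106064} + \frac{E}{-343588}}{375328} = \frac{- \frac{113}{-106064} - \frac{495}{-343588}}{375328} = \left(\left(-113\right) \left(- \frac{1}{106064}\right) - - \frac{495}{343588}\right) \frac{1}{375328} = \left(\frac{113}{106064} + \frac{495}{343588}\right) \frac{1}{375328} = \frac{3261683}{1301511344} \cdot \frac{1}{375328} = \frac{3261683}{488493649720832}$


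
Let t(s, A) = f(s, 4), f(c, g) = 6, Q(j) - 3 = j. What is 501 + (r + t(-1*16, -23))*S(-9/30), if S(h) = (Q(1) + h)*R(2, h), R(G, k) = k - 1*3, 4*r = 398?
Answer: -157431/200 ≈ -787.16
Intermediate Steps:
r = 199/2 (r = (¼)*398 = 199/2 ≈ 99.500)
Q(j) = 3 + j
R(G, k) = -3 + k (R(G, k) = k - 3 = -3 + k)
t(s, A) = 6
S(h) = (-3 + h)*(4 + h) (S(h) = ((3 + 1) + h)*(-3 + h) = (4 + h)*(-3 + h) = (-3 + h)*(4 + h))
501 + (r + t(-1*16, -23))*S(-9/30) = 501 + (199/2 + 6)*((-3 - 9/30)*(4 - 9/30)) = 501 + 211*((-3 - 9*1/30)*(4 - 9*1/30))/2 = 501 + 211*((-3 - 3/10)*(4 - 3/10))/2 = 501 + 211*(-33/10*37/10)/2 = 501 + (211/2)*(-1221/100) = 501 - 257631/200 = -157431/200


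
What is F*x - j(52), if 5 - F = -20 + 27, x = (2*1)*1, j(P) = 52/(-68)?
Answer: -55/17 ≈ -3.2353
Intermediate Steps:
j(P) = -13/17 (j(P) = 52*(-1/68) = -13/17)
x = 2 (x = 2*1 = 2)
F = -2 (F = 5 - (-20 + 27) = 5 - 1*7 = 5 - 7 = -2)
F*x - j(52) = -2*2 - 1*(-13/17) = -4 + 13/17 = -55/17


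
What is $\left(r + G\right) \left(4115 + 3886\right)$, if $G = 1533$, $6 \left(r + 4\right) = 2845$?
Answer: $\frac{32054673}{2} \approx 1.6027 \cdot 10^{7}$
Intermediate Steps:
$r = \frac{2821}{6}$ ($r = -4 + \frac{1}{6} \cdot 2845 = -4 + \frac{2845}{6} = \frac{2821}{6} \approx 470.17$)
$\left(r + G\right) \left(4115 + 3886\right) = \left(\frac{2821}{6} + 1533\right) \left(4115 + 3886\right) = \frac{12019}{6} \cdot 8001 = \frac{32054673}{2}$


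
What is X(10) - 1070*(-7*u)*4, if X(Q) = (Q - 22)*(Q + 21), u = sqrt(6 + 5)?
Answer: -372 + 29960*sqrt(11) ≈ 98994.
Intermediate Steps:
u = sqrt(11) ≈ 3.3166
X(Q) = (-22 + Q)*(21 + Q)
X(10) - 1070*(-7*u)*4 = (-462 + 10**2 - 1*10) - 1070*(-7*sqrt(11))*4 = (-462 + 100 - 10) - (-29960)*sqrt(11) = -372 + 29960*sqrt(11)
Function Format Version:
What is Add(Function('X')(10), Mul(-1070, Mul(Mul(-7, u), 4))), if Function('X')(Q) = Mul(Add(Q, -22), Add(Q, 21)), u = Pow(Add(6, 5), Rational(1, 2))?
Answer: Add(-372, Mul(29960, Pow(11, Rational(1, 2)))) ≈ 98994.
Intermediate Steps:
u = Pow(11, Rational(1, 2)) ≈ 3.3166
Function('X')(Q) = Mul(Add(-22, Q), Add(21, Q))
Add(Function('X')(10), Mul(-1070, Mul(Mul(-7, u), 4))) = Add(Add(-462, Pow(10, 2), Mul(-1, 10)), Mul(-1070, Mul(Mul(-7, Pow(11, Rational(1, 2))), 4))) = Add(Add(-462, 100, -10), Mul(-1070, Mul(-28, Pow(11, Rational(1, 2))))) = Add(-372, Mul(29960, Pow(11, Rational(1, 2))))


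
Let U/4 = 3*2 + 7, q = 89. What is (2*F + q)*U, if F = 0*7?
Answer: 4628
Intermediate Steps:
U = 52 (U = 4*(3*2 + 7) = 4*(6 + 7) = 4*13 = 52)
F = 0
(2*F + q)*U = (2*0 + 89)*52 = (0 + 89)*52 = 89*52 = 4628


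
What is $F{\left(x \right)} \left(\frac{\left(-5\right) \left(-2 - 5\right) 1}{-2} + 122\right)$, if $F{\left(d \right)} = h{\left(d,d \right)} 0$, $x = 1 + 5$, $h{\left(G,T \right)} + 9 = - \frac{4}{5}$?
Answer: $0$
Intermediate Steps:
$h{\left(G,T \right)} = - \frac{49}{5}$ ($h{\left(G,T \right)} = -9 - \frac{4}{5} = - \frac{49}{5}$)
$x = 6$
$F{\left(d \right)} = 0$ ($F{\left(d \right)} = \left(- \frac{49}{5}\right) 0 = 0$)
$F{\left(x \right)} \left(\frac{\left(-5\right) \left(-2 - 5\right) 1}{-2} + 122\right) = 0 \left(\frac{\left(-5\right) \left(-2 - 5\right) 1}{-2} + 122\right) = 0 \left(- 5 \left(\left(-7\right) 1\right) \left(- \frac{1}{2}\right) + 122\right) = 0 \left(\left(-5\right) \left(-7\right) \left(- \frac{1}{2}\right) + 122\right) = 0 \left(35 \left(- \frac{1}{2}\right) + 122\right) = 0 \left(- \frac{35}{2} + 122\right) = 0 \cdot \frac{209}{2} = 0$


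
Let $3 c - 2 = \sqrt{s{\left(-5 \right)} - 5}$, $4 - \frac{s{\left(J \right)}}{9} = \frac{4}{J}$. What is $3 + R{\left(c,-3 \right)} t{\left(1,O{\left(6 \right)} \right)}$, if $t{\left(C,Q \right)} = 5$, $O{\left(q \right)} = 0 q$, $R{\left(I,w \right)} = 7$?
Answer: $38$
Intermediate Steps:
$s{\left(J \right)} = 36 - \frac{36}{J}$ ($s{\left(J \right)} = 36 - 9 \frac{4}{J} = 36 - \frac{36}{J}$)
$c = \frac{2}{3} + \frac{\sqrt{955}}{15}$ ($c = \frac{2}{3} + \frac{\sqrt{\left(36 - \frac{36}{-5}\right) - 5}}{3} = \frac{2}{3} + \frac{\sqrt{\left(36 - - \frac{36}{5}\right) - 5}}{3} = \frac{2}{3} + \frac{\sqrt{\left(36 + \frac{36}{5}\right) - 5}}{3} = \frac{2}{3} + \frac{\sqrt{\frac{216}{5} - 5}}{3} = \frac{2}{3} + \frac{\sqrt{\frac{191}{5}}}{3} = \frac{2}{3} + \frac{\frac{1}{5} \sqrt{955}}{3} = \frac{2}{3} + \frac{\sqrt{955}}{15} \approx 2.7269$)
$O{\left(q \right)} = 0$
$3 + R{\left(c,-3 \right)} t{\left(1,O{\left(6 \right)} \right)} = 3 + 7 \cdot 5 = 3 + 35 = 38$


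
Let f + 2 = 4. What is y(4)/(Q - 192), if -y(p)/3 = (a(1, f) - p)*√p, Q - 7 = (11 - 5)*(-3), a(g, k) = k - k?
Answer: -24/203 ≈ -0.11823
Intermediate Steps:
f = 2 (f = -2 + 4 = 2)
a(g, k) = 0
Q = -11 (Q = 7 + (11 - 5)*(-3) = 7 + 6*(-3) = 7 - 18 = -11)
y(p) = 3*p^(3/2) (y(p) = -3*(0 - p)*√p = -3*(-p)*√p = -(-3)*p^(3/2) = 3*p^(3/2))
y(4)/(Q - 192) = (3*4^(3/2))/(-11 - 192) = (3*8)/(-203) = 24*(-1/203) = -24/203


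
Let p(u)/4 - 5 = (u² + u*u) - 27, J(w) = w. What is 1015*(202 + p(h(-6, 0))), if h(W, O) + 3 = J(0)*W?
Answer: 188790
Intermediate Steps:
h(W, O) = -3 (h(W, O) = -3 + 0*W = -3 + 0 = -3)
p(u) = -88 + 8*u² (p(u) = 20 + 4*((u² + u*u) - 27) = 20 + 4*((u² + u²) - 27) = 20 + 4*(2*u² - 27) = 20 + 4*(-27 + 2*u²) = 20 + (-108 + 8*u²) = -88 + 8*u²)
1015*(202 + p(h(-6, 0))) = 1015*(202 + (-88 + 8*(-3)²)) = 1015*(202 + (-88 + 8*9)) = 1015*(202 + (-88 + 72)) = 1015*(202 - 16) = 1015*186 = 188790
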